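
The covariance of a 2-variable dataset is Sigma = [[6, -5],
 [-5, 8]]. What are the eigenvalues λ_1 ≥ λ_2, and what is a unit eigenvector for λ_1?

Step 1 — characteristic polynomial of 2×2 Sigma:
  det(Sigma - λI) = λ² - trace · λ + det = 0.
  trace = 6 + 8 = 14, det = 6·8 - (-5)² = 23.
Step 2 — discriminant:
  Δ = trace² - 4·det = 196 - 92 = 104.
Step 3 — eigenvalues:
  λ = (trace ± √Δ)/2 = (14 ± 10.198)/2,
  λ_1 = 12.099,  λ_2 = 1.901.

Step 4 — unit eigenvector for λ_1: solve (Sigma - λ_1 I)v = 0. First row:
  (6 - 12.099)·v_x + (-5)·v_y = 0, i.e. (-6.099)·v_x + (-5)·v_y = 0,
  so v ∝ (b, λ_1 - a) = (-5, 6.099); multiply by -1 so the first entry is positive: u = (5, -6.099).
  ||u|| = √((5)² + (-6.099)²) = √(62.198) ≈ 7.8866,
  v_1 = u/||u|| ≈ (0.634, -0.7733) (||v_1|| = 1).

λ_1 = 12.099,  λ_2 = 1.901;  v_1 ≈ (0.634, -0.7733)


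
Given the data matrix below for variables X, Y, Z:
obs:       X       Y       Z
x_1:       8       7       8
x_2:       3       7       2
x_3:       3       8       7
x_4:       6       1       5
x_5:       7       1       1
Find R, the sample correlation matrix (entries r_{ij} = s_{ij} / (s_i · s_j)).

Step 1 — column means:
  mean(X) = (8 + 3 + 3 + 6 + 7) / 5 = 27/5 = 5.4
  mean(Y) = (7 + 7 + 8 + 1 + 1) / 5 = 24/5 = 4.8
  mean(Z) = (8 + 2 + 7 + 5 + 1) / 5 = 23/5 = 4.6

Step 2 — sample variances and covariances s[i,j] = (1/(n-1)) · Σ_k (x_{k,i} - mean_i) · (x_{k,j} - mean_j), with n-1 = 4:
  s[X,X] = ((2.6)·(2.6) + (-2.4)·(-2.4) + (-2.4)·(-2.4) + (0.6)·(0.6) + (1.6)·(1.6)) / 4 = 21.2/4 = 5.3
  s[X,Y] = ((2.6)·(2.2) + (-2.4)·(2.2) + (-2.4)·(3.2) + (0.6)·(-3.8) + (1.6)·(-3.8)) / 4 = -15.6/4 = -3.9
  s[X,Z] = ((2.6)·(3.4) + (-2.4)·(-2.6) + (-2.4)·(2.4) + (0.6)·(0.4) + (1.6)·(-3.6)) / 4 = 3.8/4 = 0.95
  s[Y,Y] = ((2.2)·(2.2) + (2.2)·(2.2) + (3.2)·(3.2) + (-3.8)·(-3.8) + (-3.8)·(-3.8)) / 4 = 48.8/4 = 12.2
  s[Y,Z] = ((2.2)·(3.4) + (2.2)·(-2.6) + (3.2)·(2.4) + (-3.8)·(0.4) + (-3.8)·(-3.6)) / 4 = 21.6/4 = 5.4
  s[Z,Z] = ((3.4)·(3.4) + (-2.6)·(-2.6) + (2.4)·(2.4) + (0.4)·(0.4) + (-3.6)·(-3.6)) / 4 = 37.2/4 = 9.3
  Sample standard deviations s_i = √(s[i,i]):
  s(X) = √(5.3) = 2.3022
  s(Y) = √(12.2) = 3.4928
  s(Z) = √(9.3) = 3.0496

Step 3 — r_{ij} = s_{ij} / (s_i · s_j):
  r[X,X] = 1 (diagonal).
  r[X,Y] = -3.9 / (2.3022 · 3.4928) = -3.9 / 8.0411 = -0.485
  r[X,Z] = 0.95 / (2.3022 · 3.0496) = 0.95 / 7.0207 = 0.1353
  r[Y,Y] = 1 (diagonal).
  r[Y,Z] = 5.4 / (3.4928 · 3.0496) = 5.4 / 10.6518 = 0.507
  r[Z,Z] = 1 (diagonal).

R is symmetric with unit diagonal. Assembling:

R = [[1, -0.485, 0.1353],
 [-0.485, 1, 0.507],
 [0.1353, 0.507, 1]]


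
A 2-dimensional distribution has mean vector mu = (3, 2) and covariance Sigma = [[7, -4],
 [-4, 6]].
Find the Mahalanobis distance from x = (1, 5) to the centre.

Step 1 — centre the observation: (x - mu) = (-2, 3).

Step 2 — invert Sigma. det(Sigma) = 7·6 - (-4)² = 26.
  Sigma^{-1} = (1/det) · [[d, -b], [-b, a]] = [[0.2308, 0.1538],
 [0.1538, 0.2692]].

Step 3 — form the quadratic (x - mu)^T · Sigma^{-1} · (x - mu):
  Sigma^{-1} · (x - mu) = (0, 0.5).
  (x - mu)^T · [Sigma^{-1} · (x - mu)] = (-2)·(0) + (3)·(0.5) = 1.5.

Step 4 — take square root: d = √(1.5) ≈ 1.2247.

d(x, mu) = √(1.5) ≈ 1.2247


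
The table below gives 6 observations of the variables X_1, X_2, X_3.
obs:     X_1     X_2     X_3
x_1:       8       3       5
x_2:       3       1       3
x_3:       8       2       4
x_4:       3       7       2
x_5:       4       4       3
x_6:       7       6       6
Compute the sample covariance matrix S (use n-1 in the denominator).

Step 1 — column means:
  mean(X_1) = (8 + 3 + 8 + 3 + 4 + 7) / 6 = 33/6 = 5.5
  mean(X_2) = (3 + 1 + 2 + 7 + 4 + 6) / 6 = 23/6 = 3.8333
  mean(X_3) = (5 + 3 + 4 + 2 + 3 + 6) / 6 = 23/6 = 3.8333

Step 2 — sample covariance S[i,j] = (1/(n-1)) · Σ_k (x_{k,i} - mean_i) · (x_{k,j} - mean_j), with n-1 = 5.
  S[X_1,X_1] = ((2.5)·(2.5) + (-2.5)·(-2.5) + (2.5)·(2.5) + (-2.5)·(-2.5) + (-1.5)·(-1.5) + (1.5)·(1.5)) / 5 = 29.5/5 = 5.9
  S[X_1,X_2] = ((2.5)·(-0.8333) + (-2.5)·(-2.8333) + (2.5)·(-1.8333) + (-2.5)·(3.1667) + (-1.5)·(0.1667) + (1.5)·(2.1667)) / 5 = -4.5/5 = -0.9
  S[X_1,X_3] = ((2.5)·(1.1667) + (-2.5)·(-0.8333) + (2.5)·(0.1667) + (-2.5)·(-1.8333) + (-1.5)·(-0.8333) + (1.5)·(2.1667)) / 5 = 14.5/5 = 2.9
  S[X_2,X_2] = ((-0.8333)·(-0.8333) + (-2.8333)·(-2.8333) + (-1.8333)·(-1.8333) + (3.1667)·(3.1667) + (0.1667)·(0.1667) + (2.1667)·(2.1667)) / 5 = 26.8333/5 = 5.3667
  S[X_2,X_3] = ((-0.8333)·(1.1667) + (-2.8333)·(-0.8333) + (-1.8333)·(0.1667) + (3.1667)·(-1.8333) + (0.1667)·(-0.8333) + (2.1667)·(2.1667)) / 5 = -0.1667/5 = -0.0333
  S[X_3,X_3] = ((1.1667)·(1.1667) + (-0.8333)·(-0.8333) + (0.1667)·(0.1667) + (-1.8333)·(-1.8333) + (-0.8333)·(-0.8333) + (2.1667)·(2.1667)) / 5 = 10.8333/5 = 2.1667

S is symmetric (S[j,i] = S[i,j]). Assembling:

S = [[5.9, -0.9, 2.9],
 [-0.9, 5.3667, -0.0333],
 [2.9, -0.0333, 2.1667]]


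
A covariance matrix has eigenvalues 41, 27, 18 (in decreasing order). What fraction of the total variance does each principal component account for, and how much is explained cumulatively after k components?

Step 1 — total variance = trace(Sigma) = Σ λ_i = 41 + 27 + 18 = 86.

Step 2 — fraction explained by component i = λ_i / Σ λ:
  PC1: 41/86 = 0.4767
  PC2: 27/86 = 0.314
  PC3: 18/86 = 0.2093

Step 3 — cumulative fraction after k components = (λ_1 + ... + λ_k) / Σ λ:
  k = 1: 41/86 = 0.4767
  k = 2: (41 + 27)/86 = 68/86 = 0.7907
  k = 3: (41 + 27 + 18)/86 = 86/86 = 1

Summary (fraction, with percent):

explained: PC1 0.4767 (47.67%), PC2 0.314 (31.4%), PC3 0.2093 (20.93%);  cumulative: 0.4767, 0.7907, 1


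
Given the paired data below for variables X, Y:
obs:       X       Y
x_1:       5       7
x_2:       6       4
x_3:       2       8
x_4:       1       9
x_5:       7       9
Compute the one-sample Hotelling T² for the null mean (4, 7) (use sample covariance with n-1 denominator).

Step 1 — sample mean vector:
  mean(X) = (5 + 6 + 2 + 1 + 7) / 5 = 21/5 = 4.2
  mean(Y) = (7 + 4 + 8 + 9 + 9) / 5 = 37/5 = 7.4
  x̄ = (4.2, 7.4),  deviation x̄ - mu_0 = (4.2, 7.4) - (4, 7) = (0.2, 0.4).

Step 2 — sample covariance matrix, S[i,j] = (1/(n-1)) · Σ_k (x_{k,i} - mean_i) · (x_{k,j} - mean_j), divisor n-1 = 4:
  S[X,X] = ((0.8)·(0.8) + (1.8)·(1.8) + (-2.2)·(-2.2) + (-3.2)·(-3.2) + (2.8)·(2.8)) / 4 = 26.8/4 = 6.7
  S[X,Y] = ((0.8)·(-0.4) + (1.8)·(-3.4) + (-2.2)·(0.6) + (-3.2)·(1.6) + (2.8)·(1.6)) / 4 = -8.4/4 = -2.1
  S[Y,Y] = ((-0.4)·(-0.4) + (-3.4)·(-3.4) + (0.6)·(0.6) + (1.6)·(1.6) + (1.6)·(1.6)) / 4 = 17.2/4 = 4.3
  S = [[6.7, -2.1],
 [-2.1, 4.3]].

Step 3 — invert S. det(S) = 6.7·4.3 - (-2.1)² = 24.4.
  S^{-1} = (1/det) · [[d, -b], [-b, a]] = [[0.1762, 0.0861],
 [0.0861, 0.2746]].

Step 4 — quadratic form (x̄ - mu_0)^T · S^{-1} · (x̄ - mu_0):
  S^{-1} · (x̄ - mu_0) = (0.0697, 0.127),
  (x̄ - mu_0)^T · [...] = (0.2)·(0.0697) + (0.4)·(0.127) = 0.0648.

Step 5 — scale by n: T² = 5 · 0.0648 = 0.3238.

T² ≈ 0.3238


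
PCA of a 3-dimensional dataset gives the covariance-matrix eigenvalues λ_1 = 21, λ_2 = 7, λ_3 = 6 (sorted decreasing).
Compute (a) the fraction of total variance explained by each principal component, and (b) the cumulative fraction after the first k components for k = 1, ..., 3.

Step 1 — total variance = trace(Sigma) = Σ λ_i = 21 + 7 + 6 = 34.

Step 2 — fraction explained by component i = λ_i / Σ λ:
  PC1: 21/34 = 0.6176
  PC2: 7/34 = 0.2059
  PC3: 6/34 = 0.1765

Step 3 — cumulative fraction after k components = (λ_1 + ... + λ_k) / Σ λ:
  k = 1: 21/34 = 0.6176
  k = 2: (21 + 7)/34 = 28/34 = 0.8235
  k = 3: (21 + 7 + 6)/34 = 34/34 = 1

Summary (fraction, with percent):

explained: PC1 0.6176 (61.76%), PC2 0.2059 (20.59%), PC3 0.1765 (17.65%);  cumulative: 0.6176, 0.8235, 1


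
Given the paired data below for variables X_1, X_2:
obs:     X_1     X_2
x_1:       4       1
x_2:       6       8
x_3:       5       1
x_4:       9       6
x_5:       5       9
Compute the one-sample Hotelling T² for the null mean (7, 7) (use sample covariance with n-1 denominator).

Step 1 — sample mean vector:
  mean(X_1) = (4 + 6 + 5 + 9 + 5) / 5 = 29/5 = 5.8
  mean(X_2) = (1 + 8 + 1 + 6 + 9) / 5 = 25/5 = 5
  x̄ = (5.8, 5),  deviation x̄ - mu_0 = (5.8, 5) - (7, 7) = (-1.2, -2).

Step 2 — sample covariance matrix, S[i,j] = (1/(n-1)) · Σ_k (x_{k,i} - mean_i) · (x_{k,j} - mean_j), divisor n-1 = 4:
  S[X_1,X_1] = ((-1.8)·(-1.8) + (0.2)·(0.2) + (-0.8)·(-0.8) + (3.2)·(3.2) + (-0.8)·(-0.8)) / 4 = 14.8/4 = 3.7
  S[X_1,X_2] = ((-1.8)·(-4) + (0.2)·(3) + (-0.8)·(-4) + (3.2)·(1) + (-0.8)·(4)) / 4 = 11/4 = 2.75
  S[X_2,X_2] = ((-4)·(-4) + (3)·(3) + (-4)·(-4) + (1)·(1) + (4)·(4)) / 4 = 58/4 = 14.5
  S = [[3.7, 2.75],
 [2.75, 14.5]].

Step 3 — invert S. det(S) = 3.7·14.5 - (2.75)² = 46.0875.
  S^{-1} = (1/det) · [[d, -b], [-b, a]] = [[0.3146, -0.0597],
 [-0.0597, 0.0803]].

Step 4 — quadratic form (x̄ - mu_0)^T · S^{-1} · (x̄ - mu_0):
  S^{-1} · (x̄ - mu_0) = (-0.2582, -0.089),
  (x̄ - mu_0)^T · [...] = (-1.2)·(-0.2582) + (-2)·(-0.089) = 0.4878.

Step 5 — scale by n: T² = 5 · 0.4878 = 2.4388.

T² ≈ 2.4388


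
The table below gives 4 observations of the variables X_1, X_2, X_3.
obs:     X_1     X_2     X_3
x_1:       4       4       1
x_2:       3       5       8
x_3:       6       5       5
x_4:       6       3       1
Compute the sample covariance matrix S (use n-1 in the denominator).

Step 1 — column means:
  mean(X_1) = (4 + 3 + 6 + 6) / 4 = 19/4 = 4.75
  mean(X_2) = (4 + 5 + 5 + 3) / 4 = 17/4 = 4.25
  mean(X_3) = (1 + 8 + 5 + 1) / 4 = 15/4 = 3.75

Step 2 — sample covariance S[i,j] = (1/(n-1)) · Σ_k (x_{k,i} - mean_i) · (x_{k,j} - mean_j), with n-1 = 3.
  S[X_1,X_1] = ((-0.75)·(-0.75) + (-1.75)·(-1.75) + (1.25)·(1.25) + (1.25)·(1.25)) / 3 = 6.75/3 = 2.25
  S[X_1,X_2] = ((-0.75)·(-0.25) + (-1.75)·(0.75) + (1.25)·(0.75) + (1.25)·(-1.25)) / 3 = -1.75/3 = -0.5833
  S[X_1,X_3] = ((-0.75)·(-2.75) + (-1.75)·(4.25) + (1.25)·(1.25) + (1.25)·(-2.75)) / 3 = -7.25/3 = -2.4167
  S[X_2,X_2] = ((-0.25)·(-0.25) + (0.75)·(0.75) + (0.75)·(0.75) + (-1.25)·(-1.25)) / 3 = 2.75/3 = 0.9167
  S[X_2,X_3] = ((-0.25)·(-2.75) + (0.75)·(4.25) + (0.75)·(1.25) + (-1.25)·(-2.75)) / 3 = 8.25/3 = 2.75
  S[X_3,X_3] = ((-2.75)·(-2.75) + (4.25)·(4.25) + (1.25)·(1.25) + (-2.75)·(-2.75)) / 3 = 34.75/3 = 11.5833

S is symmetric (S[j,i] = S[i,j]). Assembling:

S = [[2.25, -0.5833, -2.4167],
 [-0.5833, 0.9167, 2.75],
 [-2.4167, 2.75, 11.5833]]


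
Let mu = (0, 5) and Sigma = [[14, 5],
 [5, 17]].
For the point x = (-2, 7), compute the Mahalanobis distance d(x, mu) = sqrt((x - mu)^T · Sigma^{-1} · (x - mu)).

Step 1 — centre the observation: (x - mu) = (-2, 2).

Step 2 — invert Sigma. det(Sigma) = 14·17 - (5)² = 213.
  Sigma^{-1} = (1/det) · [[d, -b], [-b, a]] = [[0.0798, -0.0235],
 [-0.0235, 0.0657]].

Step 3 — form the quadratic (x - mu)^T · Sigma^{-1} · (x - mu):
  Sigma^{-1} · (x - mu) = (-0.2066, 0.1784).
  (x - mu)^T · [Sigma^{-1} · (x - mu)] = (-2)·(-0.2066) + (2)·(0.1784) = 0.77.

Step 4 — take square root: d = √(0.77) ≈ 0.8775.

d(x, mu) = √(0.77) ≈ 0.8775


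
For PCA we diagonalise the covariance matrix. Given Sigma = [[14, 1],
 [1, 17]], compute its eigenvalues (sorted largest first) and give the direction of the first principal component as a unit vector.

Step 1 — characteristic polynomial of 2×2 Sigma:
  det(Sigma - λI) = λ² - trace · λ + det = 0.
  trace = 14 + 17 = 31, det = 14·17 - (1)² = 237.
Step 2 — discriminant:
  Δ = trace² - 4·det = 961 - 948 = 13.
Step 3 — eigenvalues:
  λ = (trace ± √Δ)/2 = (31 ± 3.6056)/2,
  λ_1 = 17.3028,  λ_2 = 13.6972.

Step 4 — unit eigenvector for λ_1: solve (Sigma - λ_1 I)v = 0. First row:
  (14 - 17.3028)·v_x + (1)·v_y = 0, i.e. (-3.3028)·v_x + (1)·v_y = 0,
  so v ∝ (b, λ_1 - a) = (1, 3.3028) = u.
  ||u|| = √((1)² + (3.3028)²) = √(11.9083) ≈ 3.4508,
  v_1 = u/||u|| ≈ (0.2898, 0.9571) (||v_1|| = 1).

λ_1 = 17.3028,  λ_2 = 13.6972;  v_1 ≈ (0.2898, 0.9571)


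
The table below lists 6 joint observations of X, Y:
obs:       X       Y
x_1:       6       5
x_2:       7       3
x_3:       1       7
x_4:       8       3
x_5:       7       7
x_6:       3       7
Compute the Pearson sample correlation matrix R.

Step 1 — column means:
  mean(X) = (6 + 7 + 1 + 8 + 7 + 3) / 6 = 32/6 = 5.3333
  mean(Y) = (5 + 3 + 7 + 3 + 7 + 7) / 6 = 32/6 = 5.3333

Step 2 — sample variances and covariances s[i,j] = (1/(n-1)) · Σ_k (x_{k,i} - mean_i) · (x_{k,j} - mean_j), with n-1 = 5:
  s[X,X] = ((0.6667)·(0.6667) + (1.6667)·(1.6667) + (-4.3333)·(-4.3333) + (2.6667)·(2.6667) + (1.6667)·(1.6667) + (-2.3333)·(-2.3333)) / 5 = 37.3333/5 = 7.4667
  s[X,Y] = ((0.6667)·(-0.3333) + (1.6667)·(-2.3333) + (-4.3333)·(1.6667) + (2.6667)·(-2.3333) + (1.6667)·(1.6667) + (-2.3333)·(1.6667)) / 5 = -18.6667/5 = -3.7333
  s[Y,Y] = ((-0.3333)·(-0.3333) + (-2.3333)·(-2.3333) + (1.6667)·(1.6667) + (-2.3333)·(-2.3333) + (1.6667)·(1.6667) + (1.6667)·(1.6667)) / 5 = 19.3333/5 = 3.8667
  Sample standard deviations s_i = √(s[i,i]):
  s(X) = √(7.4667) = 2.7325
  s(Y) = √(3.8667) = 1.9664

Step 3 — r_{ij} = s_{ij} / (s_i · s_j):
  r[X,X] = 1 (diagonal).
  r[X,Y] = -3.7333 / (2.7325 · 1.9664) = -3.7333 / 5.3732 = -0.6948
  r[Y,Y] = 1 (diagonal).

R is symmetric with unit diagonal. Assembling:

R = [[1, -0.6948],
 [-0.6948, 1]]


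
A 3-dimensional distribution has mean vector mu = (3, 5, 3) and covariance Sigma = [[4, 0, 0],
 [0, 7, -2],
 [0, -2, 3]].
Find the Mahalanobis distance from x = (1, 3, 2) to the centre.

Step 1 — centre the observation: (x - mu) = (-2, -2, -1).

Step 2 — invert Sigma (cofactor / det for 3×3, or solve directly):
  Sigma^{-1} = [[0.25, 0, 0],
 [0, 0.1765, 0.1176],
 [0, 0.1176, 0.4118]].

Step 3 — form the quadratic (x - mu)^T · Sigma^{-1} · (x - mu):
  Sigma^{-1} · (x - mu) = (-0.5, -0.4706, -0.6471).
  (x - mu)^T · [Sigma^{-1} · (x - mu)] = (-2)·(-0.5) + (-2)·(-0.4706) + (-1)·(-0.6471) = 2.5882.

Step 4 — take square root: d = √(2.5882) ≈ 1.6088.

d(x, mu) = √(2.5882) ≈ 1.6088


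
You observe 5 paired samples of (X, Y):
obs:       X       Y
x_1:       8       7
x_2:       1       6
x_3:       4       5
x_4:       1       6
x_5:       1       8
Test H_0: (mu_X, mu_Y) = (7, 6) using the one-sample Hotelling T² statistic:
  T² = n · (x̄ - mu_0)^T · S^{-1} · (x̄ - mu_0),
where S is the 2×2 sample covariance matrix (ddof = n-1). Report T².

Step 1 — sample mean vector:
  mean(X) = (8 + 1 + 4 + 1 + 1) / 5 = 15/5 = 3
  mean(Y) = (7 + 6 + 5 + 6 + 8) / 5 = 32/5 = 6.4
  x̄ = (3, 6.4),  deviation x̄ - mu_0 = (3, 6.4) - (7, 6) = (-4, 0.4).

Step 2 — sample covariance matrix, S[i,j] = (1/(n-1)) · Σ_k (x_{k,i} - mean_i) · (x_{k,j} - mean_j), divisor n-1 = 4:
  S[X,X] = ((5)·(5) + (-2)·(-2) + (1)·(1) + (-2)·(-2) + (-2)·(-2)) / 4 = 38/4 = 9.5
  S[X,Y] = ((5)·(0.6) + (-2)·(-0.4) + (1)·(-1.4) + (-2)·(-0.4) + (-2)·(1.6)) / 4 = 0/4 = 0
  S[Y,Y] = ((0.6)·(0.6) + (-0.4)·(-0.4) + (-1.4)·(-1.4) + (-0.4)·(-0.4) + (1.6)·(1.6)) / 4 = 5.2/4 = 1.3
  S = [[9.5, 0],
 [0, 1.3]].

Step 3 — invert S. det(S) = 9.5·1.3 - (0)² = 12.35.
  S^{-1} = (1/det) · [[d, -b], [-b, a]] = [[0.1053, 0],
 [0, 0.7692]].

Step 4 — quadratic form (x̄ - mu_0)^T · S^{-1} · (x̄ - mu_0):
  S^{-1} · (x̄ - mu_0) = (-0.4211, 0.3077),
  (x̄ - mu_0)^T · [...] = (-4)·(-0.4211) + (0.4)·(0.3077) = 1.8073.

Step 5 — scale by n: T² = 5 · 1.8073 = 9.0364.

T² ≈ 9.0364


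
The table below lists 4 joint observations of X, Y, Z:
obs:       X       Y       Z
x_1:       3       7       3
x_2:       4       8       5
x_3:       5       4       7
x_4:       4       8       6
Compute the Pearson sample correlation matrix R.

Step 1 — column means:
  mean(X) = (3 + 4 + 5 + 4) / 4 = 16/4 = 4
  mean(Y) = (7 + 8 + 4 + 8) / 4 = 27/4 = 6.75
  mean(Z) = (3 + 5 + 7 + 6) / 4 = 21/4 = 5.25

Step 2 — sample variances and covariances s[i,j] = (1/(n-1)) · Σ_k (x_{k,i} - mean_i) · (x_{k,j} - mean_j), with n-1 = 3:
  s[X,X] = ((-1)·(-1) + (0)·(0) + (1)·(1) + (0)·(0)) / 3 = 2/3 = 0.6667
  s[X,Y] = ((-1)·(0.25) + (0)·(1.25) + (1)·(-2.75) + (0)·(1.25)) / 3 = -3/3 = -1
  s[X,Z] = ((-1)·(-2.25) + (0)·(-0.25) + (1)·(1.75) + (0)·(0.75)) / 3 = 4/3 = 1.3333
  s[Y,Y] = ((0.25)·(0.25) + (1.25)·(1.25) + (-2.75)·(-2.75) + (1.25)·(1.25)) / 3 = 10.75/3 = 3.5833
  s[Y,Z] = ((0.25)·(-2.25) + (1.25)·(-0.25) + (-2.75)·(1.75) + (1.25)·(0.75)) / 3 = -4.75/3 = -1.5833
  s[Z,Z] = ((-2.25)·(-2.25) + (-0.25)·(-0.25) + (1.75)·(1.75) + (0.75)·(0.75)) / 3 = 8.75/3 = 2.9167
  Sample standard deviations s_i = √(s[i,i]):
  s(X) = √(0.6667) = 0.8165
  s(Y) = √(3.5833) = 1.893
  s(Z) = √(2.9167) = 1.7078

Step 3 — r_{ij} = s_{ij} / (s_i · s_j):
  r[X,X] = 1 (diagonal).
  r[X,Y] = -1 / (0.8165 · 1.893) = -1 / 1.5456 = -0.647
  r[X,Z] = 1.3333 / (0.8165 · 1.7078) = 1.3333 / 1.3944 = 0.9562
  r[Y,Y] = 1 (diagonal).
  r[Y,Z] = -1.5833 / (1.893 · 1.7078) = -1.5833 / 3.2329 = -0.4898
  r[Z,Z] = 1 (diagonal).

R is symmetric with unit diagonal. Assembling:

R = [[1, -0.647, 0.9562],
 [-0.647, 1, -0.4898],
 [0.9562, -0.4898, 1]]


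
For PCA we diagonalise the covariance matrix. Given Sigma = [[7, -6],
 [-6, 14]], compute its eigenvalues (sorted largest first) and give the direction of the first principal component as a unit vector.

Step 1 — characteristic polynomial of 2×2 Sigma:
  det(Sigma - λI) = λ² - trace · λ + det = 0.
  trace = 7 + 14 = 21, det = 7·14 - (-6)² = 62.
Step 2 — discriminant:
  Δ = trace² - 4·det = 441 - 248 = 193.
Step 3 — eigenvalues:
  λ = (trace ± √Δ)/2 = (21 ± 13.8924)/2,
  λ_1 = 17.4462,  λ_2 = 3.5538.

Step 4 — unit eigenvector for λ_1: solve (Sigma - λ_1 I)v = 0. First row:
  (7 - 17.4462)·v_x + (-6)·v_y = 0, i.e. (-10.4462)·v_x + (-6)·v_y = 0,
  so v ∝ (b, λ_1 - a) = (-6, 10.4462); multiply by -1 so the first entry is positive: u = (6, -10.4462).
  ||u|| = √((6)² + (-10.4462)²) = √(145.1236) ≈ 12.0467,
  v_1 = u/||u|| ≈ (0.4981, -0.8671) (||v_1|| = 1).

λ_1 = 17.4462,  λ_2 = 3.5538;  v_1 ≈ (0.4981, -0.8671)


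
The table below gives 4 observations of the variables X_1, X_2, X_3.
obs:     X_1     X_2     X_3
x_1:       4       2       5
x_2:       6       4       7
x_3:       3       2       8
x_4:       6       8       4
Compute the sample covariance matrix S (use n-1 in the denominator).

Step 1 — column means:
  mean(X_1) = (4 + 6 + 3 + 6) / 4 = 19/4 = 4.75
  mean(X_2) = (2 + 4 + 2 + 8) / 4 = 16/4 = 4
  mean(X_3) = (5 + 7 + 8 + 4) / 4 = 24/4 = 6

Step 2 — sample covariance S[i,j] = (1/(n-1)) · Σ_k (x_{k,i} - mean_i) · (x_{k,j} - mean_j), with n-1 = 3.
  S[X_1,X_1] = ((-0.75)·(-0.75) + (1.25)·(1.25) + (-1.75)·(-1.75) + (1.25)·(1.25)) / 3 = 6.75/3 = 2.25
  S[X_1,X_2] = ((-0.75)·(-2) + (1.25)·(0) + (-1.75)·(-2) + (1.25)·(4)) / 3 = 10/3 = 3.3333
  S[X_1,X_3] = ((-0.75)·(-1) + (1.25)·(1) + (-1.75)·(2) + (1.25)·(-2)) / 3 = -4/3 = -1.3333
  S[X_2,X_2] = ((-2)·(-2) + (0)·(0) + (-2)·(-2) + (4)·(4)) / 3 = 24/3 = 8
  S[X_2,X_3] = ((-2)·(-1) + (0)·(1) + (-2)·(2) + (4)·(-2)) / 3 = -10/3 = -3.3333
  S[X_3,X_3] = ((-1)·(-1) + (1)·(1) + (2)·(2) + (-2)·(-2)) / 3 = 10/3 = 3.3333

S is symmetric (S[j,i] = S[i,j]). Assembling:

S = [[2.25, 3.3333, -1.3333],
 [3.3333, 8, -3.3333],
 [-1.3333, -3.3333, 3.3333]]


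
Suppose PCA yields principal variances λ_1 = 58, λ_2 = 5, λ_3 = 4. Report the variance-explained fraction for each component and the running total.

Step 1 — total variance = trace(Sigma) = Σ λ_i = 58 + 5 + 4 = 67.

Step 2 — fraction explained by component i = λ_i / Σ λ:
  PC1: 58/67 = 0.8657
  PC2: 5/67 = 0.0746
  PC3: 4/67 = 0.0597

Step 3 — cumulative fraction after k components = (λ_1 + ... + λ_k) / Σ λ:
  k = 1: 58/67 = 0.8657
  k = 2: (58 + 5)/67 = 63/67 = 0.9403
  k = 3: (58 + 5 + 4)/67 = 67/67 = 1

Summary (fraction, with percent):

explained: PC1 0.8657 (86.57%), PC2 0.0746 (7.46%), PC3 0.0597 (5.97%);  cumulative: 0.8657, 0.9403, 1


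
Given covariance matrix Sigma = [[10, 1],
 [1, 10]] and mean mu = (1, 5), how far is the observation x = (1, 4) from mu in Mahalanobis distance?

Step 1 — centre the observation: (x - mu) = (0, -1).

Step 2 — invert Sigma. det(Sigma) = 10·10 - (1)² = 99.
  Sigma^{-1} = (1/det) · [[d, -b], [-b, a]] = [[0.101, -0.0101],
 [-0.0101, 0.101]].

Step 3 — form the quadratic (x - mu)^T · Sigma^{-1} · (x - mu):
  Sigma^{-1} · (x - mu) = (0.0101, -0.101).
  (x - mu)^T · [Sigma^{-1} · (x - mu)] = (0)·(0.0101) + (-1)·(-0.101) = 0.101.

Step 4 — take square root: d = √(0.101) ≈ 0.3178.

d(x, mu) = √(0.101) ≈ 0.3178


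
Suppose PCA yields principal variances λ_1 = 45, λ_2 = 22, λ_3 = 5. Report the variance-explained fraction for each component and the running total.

Step 1 — total variance = trace(Sigma) = Σ λ_i = 45 + 22 + 5 = 72.

Step 2 — fraction explained by component i = λ_i / Σ λ:
  PC1: 45/72 = 0.625
  PC2: 22/72 = 0.3056
  PC3: 5/72 = 0.0694

Step 3 — cumulative fraction after k components = (λ_1 + ... + λ_k) / Σ λ:
  k = 1: 45/72 = 0.625
  k = 2: (45 + 22)/72 = 67/72 = 0.9306
  k = 3: (45 + 22 + 5)/72 = 72/72 = 1

Summary (fraction, with percent):

explained: PC1 0.625 (62.5%), PC2 0.3056 (30.56%), PC3 0.0694 (6.94%);  cumulative: 0.625, 0.9306, 1


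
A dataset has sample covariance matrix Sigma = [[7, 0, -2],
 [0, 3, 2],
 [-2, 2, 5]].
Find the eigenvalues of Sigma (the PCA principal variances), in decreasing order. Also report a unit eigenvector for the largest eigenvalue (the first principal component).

Step 1 — characteristic polynomial p(λ) = det(λI - Sigma) = λ³ - tr·λ² + c_1·λ - det, where tr = trace, c_1 = sum of the principal 2×2 minors, det = det(Sigma):
  tr = 7 + 3 + 5 = 15,
  c_1 = (7·3 - (0)²) + (7·5 - (-2)²) + (3·5 - (2)²) = 21 + 31 + 11 = 63,
  det = 7·(3·5 - (2)²) - (0)·((0)·5 - (2)·(-2)) + (-2)·((0)·(2) - 3·(-2)) = 7·(11) - (0)·(4) + (-2)·(6) = 65.
  So p(λ) = λ³ - 15λ² + 63λ - 65.
Step 2 — look for an integer root (rational root theorem: any rational root is an integer divisor of 65). Testing λ = 5:
  p(5) = 125 - 375 + 315 - 65 = 0  ✓
  Dividing out (λ - 5): p(λ) = (λ - 5)(λ² - 10λ + 13).
Step 3 — remaining eigenvalues from the quadratic λ² - 10λ + 13 = 0:
  Δ = 10² - 4·13 = 100 - 52 = 48,  λ = (10 ± √48)/2 = (10 ± 6.9282)/2 ≈ 8.4641 or 1.5359.
  Sorted: λ_1 = 8.4641,  λ_2 = 5,  λ_3 = 1.5359  (check: sum = 15 = tr ✓).

Step 4 — unit eigenvector for λ_1 ≈ 8.4641: v spans the null space of (Sigma - λ_1 I), whose rows are
  r_1 = (-1.4641, 0, -2),  r_2 = (0, -5.4641, 2),  r_3 = (-2, 2, -3.4641).
  v is orthogonal to every row, so take v ∝ r_1 × r_2 = ((0)·(2) - (-2)·(-5.4641), (-2)·(0) - (-1.4641)·(2), (-1.4641)·(-5.4641) - (0)·(0)) ≈ (-10.9282, 2.9282, 8).
  Rescale (multiply by -1 so the first nonzero entry is positive): u = (10.9282, -2.9282, -8).
  ||u|| = √((10.9282)² + (-2.9282)² + (-8)²) = √(192) ≈ 13.8564,  v_1 = u/||u|| ≈ (0.7887, -0.2113, -0.5774) (||v_1|| = 1).

λ_1 = 8.4641,  λ_2 = 5,  λ_3 = 1.5359;  v_1 ≈ (0.7887, -0.2113, -0.5774)


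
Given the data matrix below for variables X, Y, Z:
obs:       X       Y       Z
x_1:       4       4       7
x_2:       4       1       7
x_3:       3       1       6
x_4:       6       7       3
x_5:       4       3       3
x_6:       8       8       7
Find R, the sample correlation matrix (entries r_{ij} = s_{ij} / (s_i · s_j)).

Step 1 — column means:
  mean(X) = (4 + 4 + 3 + 6 + 4 + 8) / 6 = 29/6 = 4.8333
  mean(Y) = (4 + 1 + 1 + 7 + 3 + 8) / 6 = 24/6 = 4
  mean(Z) = (7 + 7 + 6 + 3 + 3 + 7) / 6 = 33/6 = 5.5

Step 2 — sample variances and covariances s[i,j] = (1/(n-1)) · Σ_k (x_{k,i} - mean_i) · (x_{k,j} - mean_j), with n-1 = 5:
  s[X,X] = ((-0.8333)·(-0.8333) + (-0.8333)·(-0.8333) + (-1.8333)·(-1.8333) + (1.1667)·(1.1667) + (-0.8333)·(-0.8333) + (3.1667)·(3.1667)) / 5 = 16.8333/5 = 3.3667
  s[X,Y] = ((-0.8333)·(0) + (-0.8333)·(-3) + (-1.8333)·(-3) + (1.1667)·(3) + (-0.8333)·(-1) + (3.1667)·(4)) / 5 = 25/5 = 5
  s[X,Z] = ((-0.8333)·(1.5) + (-0.8333)·(1.5) + (-1.8333)·(0.5) + (1.1667)·(-2.5) + (-0.8333)·(-2.5) + (3.1667)·(1.5)) / 5 = 0.5/5 = 0.1
  s[Y,Y] = ((0)·(0) + (-3)·(-3) + (-3)·(-3) + (3)·(3) + (-1)·(-1) + (4)·(4)) / 5 = 44/5 = 8.8
  s[Y,Z] = ((0)·(1.5) + (-3)·(1.5) + (-3)·(0.5) + (3)·(-2.5) + (-1)·(-2.5) + (4)·(1.5)) / 5 = -5/5 = -1
  s[Z,Z] = ((1.5)·(1.5) + (1.5)·(1.5) + (0.5)·(0.5) + (-2.5)·(-2.5) + (-2.5)·(-2.5) + (1.5)·(1.5)) / 5 = 19.5/5 = 3.9
  Sample standard deviations s_i = √(s[i,i]):
  s(X) = √(3.3667) = 1.8348
  s(Y) = √(8.8) = 2.9665
  s(Z) = √(3.9) = 1.9748

Step 3 — r_{ij} = s_{ij} / (s_i · s_j):
  r[X,X] = 1 (diagonal).
  r[X,Y] = 5 / (1.8348 · 2.9665) = 5 / 5.443 = 0.9186
  r[X,Z] = 0.1 / (1.8348 · 1.9748) = 0.1 / 3.6235 = 0.0276
  r[Y,Y] = 1 (diagonal).
  r[Y,Z] = -1 / (2.9665 · 1.9748) = -1 / 5.8583 = -0.1707
  r[Z,Z] = 1 (diagonal).

R is symmetric with unit diagonal. Assembling:

R = [[1, 0.9186, 0.0276],
 [0.9186, 1, -0.1707],
 [0.0276, -0.1707, 1]]


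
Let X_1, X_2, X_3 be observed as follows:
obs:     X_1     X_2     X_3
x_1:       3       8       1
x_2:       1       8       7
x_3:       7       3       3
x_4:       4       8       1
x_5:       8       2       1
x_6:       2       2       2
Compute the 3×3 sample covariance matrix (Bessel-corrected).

Step 1 — column means:
  mean(X_1) = (3 + 1 + 7 + 4 + 8 + 2) / 6 = 25/6 = 4.1667
  mean(X_2) = (8 + 8 + 3 + 8 + 2 + 2) / 6 = 31/6 = 5.1667
  mean(X_3) = (1 + 7 + 3 + 1 + 1 + 2) / 6 = 15/6 = 2.5

Step 2 — sample covariance S[i,j] = (1/(n-1)) · Σ_k (x_{k,i} - mean_i) · (x_{k,j} - mean_j), with n-1 = 5.
  S[X_1,X_1] = ((-1.1667)·(-1.1667) + (-3.1667)·(-3.1667) + (2.8333)·(2.8333) + (-0.1667)·(-0.1667) + (3.8333)·(3.8333) + (-2.1667)·(-2.1667)) / 5 = 38.8333/5 = 7.7667
  S[X_1,X_2] = ((-1.1667)·(2.8333) + (-3.1667)·(2.8333) + (2.8333)·(-2.1667) + (-0.1667)·(2.8333) + (3.8333)·(-3.1667) + (-2.1667)·(-3.1667)) / 5 = -24.1667/5 = -4.8333
  S[X_1,X_3] = ((-1.1667)·(-1.5) + (-3.1667)·(4.5) + (2.8333)·(0.5) + (-0.1667)·(-1.5) + (3.8333)·(-1.5) + (-2.1667)·(-0.5)) / 5 = -15.5/5 = -3.1
  S[X_2,X_2] = ((2.8333)·(2.8333) + (2.8333)·(2.8333) + (-2.1667)·(-2.1667) + (2.8333)·(2.8333) + (-3.1667)·(-3.1667) + (-3.1667)·(-3.1667)) / 5 = 48.8333/5 = 9.7667
  S[X_2,X_3] = ((2.8333)·(-1.5) + (2.8333)·(4.5) + (-2.1667)·(0.5) + (2.8333)·(-1.5) + (-3.1667)·(-1.5) + (-3.1667)·(-0.5)) / 5 = 9.5/5 = 1.9
  S[X_3,X_3] = ((-1.5)·(-1.5) + (4.5)·(4.5) + (0.5)·(0.5) + (-1.5)·(-1.5) + (-1.5)·(-1.5) + (-0.5)·(-0.5)) / 5 = 27.5/5 = 5.5

S is symmetric (S[j,i] = S[i,j]). Assembling:

S = [[7.7667, -4.8333, -3.1],
 [-4.8333, 9.7667, 1.9],
 [-3.1, 1.9, 5.5]]


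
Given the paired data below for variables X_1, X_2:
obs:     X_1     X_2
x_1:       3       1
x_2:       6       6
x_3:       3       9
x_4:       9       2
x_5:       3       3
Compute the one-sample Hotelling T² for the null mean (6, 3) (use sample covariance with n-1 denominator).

Step 1 — sample mean vector:
  mean(X_1) = (3 + 6 + 3 + 9 + 3) / 5 = 24/5 = 4.8
  mean(X_2) = (1 + 6 + 9 + 2 + 3) / 5 = 21/5 = 4.2
  x̄ = (4.8, 4.2),  deviation x̄ - mu_0 = (4.8, 4.2) - (6, 3) = (-1.2, 1.2).

Step 2 — sample covariance matrix, S[i,j] = (1/(n-1)) · Σ_k (x_{k,i} - mean_i) · (x_{k,j} - mean_j), divisor n-1 = 4:
  S[X_1,X_1] = ((-1.8)·(-1.8) + (1.2)·(1.2) + (-1.8)·(-1.8) + (4.2)·(4.2) + (-1.8)·(-1.8)) / 4 = 28.8/4 = 7.2
  S[X_1,X_2] = ((-1.8)·(-3.2) + (1.2)·(1.8) + (-1.8)·(4.8) + (4.2)·(-2.2) + (-1.8)·(-1.2)) / 4 = -7.8/4 = -1.95
  S[X_2,X_2] = ((-3.2)·(-3.2) + (1.8)·(1.8) + (4.8)·(4.8) + (-2.2)·(-2.2) + (-1.2)·(-1.2)) / 4 = 42.8/4 = 10.7
  S = [[7.2, -1.95],
 [-1.95, 10.7]].

Step 3 — invert S. det(S) = 7.2·10.7 - (-1.95)² = 73.2375.
  S^{-1} = (1/det) · [[d, -b], [-b, a]] = [[0.1461, 0.0266],
 [0.0266, 0.0983]].

Step 4 — quadratic form (x̄ - mu_0)^T · S^{-1} · (x̄ - mu_0):
  S^{-1} · (x̄ - mu_0) = (-0.1434, 0.086),
  (x̄ - mu_0)^T · [...] = (-1.2)·(-0.1434) + (1.2)·(0.086) = 0.2753.

Step 5 — scale by n: T² = 5 · 0.2753 = 1.3763.

T² ≈ 1.3763


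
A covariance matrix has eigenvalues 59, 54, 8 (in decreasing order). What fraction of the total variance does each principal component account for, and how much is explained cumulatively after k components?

Step 1 — total variance = trace(Sigma) = Σ λ_i = 59 + 54 + 8 = 121.

Step 2 — fraction explained by component i = λ_i / Σ λ:
  PC1: 59/121 = 0.4876
  PC2: 54/121 = 0.4463
  PC3: 8/121 = 0.0661

Step 3 — cumulative fraction after k components = (λ_1 + ... + λ_k) / Σ λ:
  k = 1: 59/121 = 0.4876
  k = 2: (59 + 54)/121 = 113/121 = 0.9339
  k = 3: (59 + 54 + 8)/121 = 121/121 = 1

Summary (fraction, with percent):

explained: PC1 0.4876 (48.76%), PC2 0.4463 (44.63%), PC3 0.0661 (6.61%);  cumulative: 0.4876, 0.9339, 1


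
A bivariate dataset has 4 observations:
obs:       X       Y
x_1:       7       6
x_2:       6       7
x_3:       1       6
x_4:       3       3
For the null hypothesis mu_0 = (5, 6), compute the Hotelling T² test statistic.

Step 1 — sample mean vector:
  mean(X) = (7 + 6 + 1 + 3) / 4 = 17/4 = 4.25
  mean(Y) = (6 + 7 + 6 + 3) / 4 = 22/4 = 5.5
  x̄ = (4.25, 5.5),  deviation x̄ - mu_0 = (4.25, 5.5) - (5, 6) = (-0.75, -0.5).

Step 2 — sample covariance matrix, S[i,j] = (1/(n-1)) · Σ_k (x_{k,i} - mean_i) · (x_{k,j} - mean_j), divisor n-1 = 3:
  S[X,X] = ((2.75)·(2.75) + (1.75)·(1.75) + (-3.25)·(-3.25) + (-1.25)·(-1.25)) / 3 = 22.75/3 = 7.5833
  S[X,Y] = ((2.75)·(0.5) + (1.75)·(1.5) + (-3.25)·(0.5) + (-1.25)·(-2.5)) / 3 = 5.5/3 = 1.8333
  S[Y,Y] = ((0.5)·(0.5) + (1.5)·(1.5) + (0.5)·(0.5) + (-2.5)·(-2.5)) / 3 = 9/3 = 3
  S = [[7.5833, 1.8333],
 [1.8333, 3]].

Step 3 — invert S. det(S) = 7.5833·3 - (1.8333)² = 19.3889.
  S^{-1} = (1/det) · [[d, -b], [-b, a]] = [[0.1547, -0.0946],
 [-0.0946, 0.3911]].

Step 4 — quadratic form (x̄ - mu_0)^T · S^{-1} · (x̄ - mu_0):
  S^{-1} · (x̄ - mu_0) = (-0.0688, -0.1246),
  (x̄ - mu_0)^T · [...] = (-0.75)·(-0.0688) + (-0.5)·(-0.1246) = 0.1139.

Step 5 — scale by n: T² = 4 · 0.1139 = 0.4556.

T² ≈ 0.4556


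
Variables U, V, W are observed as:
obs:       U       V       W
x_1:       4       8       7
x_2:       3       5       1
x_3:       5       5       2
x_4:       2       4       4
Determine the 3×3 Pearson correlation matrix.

Step 1 — column means:
  mean(U) = (4 + 3 + 5 + 2) / 4 = 14/4 = 3.5
  mean(V) = (8 + 5 + 5 + 4) / 4 = 22/4 = 5.5
  mean(W) = (7 + 1 + 2 + 4) / 4 = 14/4 = 3.5

Step 2 — sample variances and covariances s[i,j] = (1/(n-1)) · Σ_k (x_{k,i} - mean_i) · (x_{k,j} - mean_j), with n-1 = 3:
  s[U,U] = ((0.5)·(0.5) + (-0.5)·(-0.5) + (1.5)·(1.5) + (-1.5)·(-1.5)) / 3 = 5/3 = 1.6667
  s[U,V] = ((0.5)·(2.5) + (-0.5)·(-0.5) + (1.5)·(-0.5) + (-1.5)·(-1.5)) / 3 = 3/3 = 1
  s[U,W] = ((0.5)·(3.5) + (-0.5)·(-2.5) + (1.5)·(-1.5) + (-1.5)·(0.5)) / 3 = 0/3 = 0
  s[V,V] = ((2.5)·(2.5) + (-0.5)·(-0.5) + (-0.5)·(-0.5) + (-1.5)·(-1.5)) / 3 = 9/3 = 3
  s[V,W] = ((2.5)·(3.5) + (-0.5)·(-2.5) + (-0.5)·(-1.5) + (-1.5)·(0.5)) / 3 = 10/3 = 3.3333
  s[W,W] = ((3.5)·(3.5) + (-2.5)·(-2.5) + (-1.5)·(-1.5) + (0.5)·(0.5)) / 3 = 21/3 = 7
  Sample standard deviations s_i = √(s[i,i]):
  s(U) = √(1.6667) = 1.291
  s(V) = √(3) = 1.7321
  s(W) = √(7) = 2.6458

Step 3 — r_{ij} = s_{ij} / (s_i · s_j):
  r[U,U] = 1 (diagonal).
  r[U,V] = 1 / (1.291 · 1.7321) = 1 / 2.2361 = 0.4472
  r[U,W] = 0 / (1.291 · 2.6458) = 0 / 3.4157 = 0
  r[V,V] = 1 (diagonal).
  r[V,W] = 3.3333 / (1.7321 · 2.6458) = 3.3333 / 4.5826 = 0.7274
  r[W,W] = 1 (diagonal).

R is symmetric with unit diagonal. Assembling:

R = [[1, 0.4472, 0],
 [0.4472, 1, 0.7274],
 [0, 0.7274, 1]]


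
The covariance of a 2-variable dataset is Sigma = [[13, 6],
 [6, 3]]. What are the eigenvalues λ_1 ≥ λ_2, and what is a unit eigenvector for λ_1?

Step 1 — characteristic polynomial of 2×2 Sigma:
  det(Sigma - λI) = λ² - trace · λ + det = 0.
  trace = 13 + 3 = 16, det = 13·3 - (6)² = 3.
Step 2 — discriminant:
  Δ = trace² - 4·det = 256 - 12 = 244.
Step 3 — eigenvalues:
  λ = (trace ± √Δ)/2 = (16 ± 15.6205)/2,
  λ_1 = 15.8102,  λ_2 = 0.1898.

Step 4 — unit eigenvector for λ_1: solve (Sigma - λ_1 I)v = 0. First row:
  (13 - 15.8102)·v_x + (6)·v_y = 0, i.e. (-2.8102)·v_x + (6)·v_y = 0,
  so v ∝ (b, λ_1 - a) = (6, 2.8102) = u.
  ||u|| = √((6)² + (2.8102)²) = √(43.8975) ≈ 6.6255,
  v_1 = u/||u|| ≈ (0.9056, 0.4242) (||v_1|| = 1).

λ_1 = 15.8102,  λ_2 = 0.1898;  v_1 ≈ (0.9056, 0.4242)


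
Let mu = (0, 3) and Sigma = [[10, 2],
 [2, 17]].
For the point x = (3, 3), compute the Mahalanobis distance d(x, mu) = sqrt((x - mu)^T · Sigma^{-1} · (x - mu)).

Step 1 — centre the observation: (x - mu) = (3, 0).

Step 2 — invert Sigma. det(Sigma) = 10·17 - (2)² = 166.
  Sigma^{-1} = (1/det) · [[d, -b], [-b, a]] = [[0.1024, -0.012],
 [-0.012, 0.0602]].

Step 3 — form the quadratic (x - mu)^T · Sigma^{-1} · (x - mu):
  Sigma^{-1} · (x - mu) = (0.3072, -0.0361).
  (x - mu)^T · [Sigma^{-1} · (x - mu)] = (3)·(0.3072) + (0)·(-0.0361) = 0.9217.

Step 4 — take square root: d = √(0.9217) ≈ 0.96.

d(x, mu) = √(0.9217) ≈ 0.96


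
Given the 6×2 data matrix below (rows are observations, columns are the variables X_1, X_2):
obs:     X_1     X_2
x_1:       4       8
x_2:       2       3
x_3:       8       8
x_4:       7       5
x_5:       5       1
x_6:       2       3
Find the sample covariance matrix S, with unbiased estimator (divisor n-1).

Step 1 — column means:
  mean(X_1) = (4 + 2 + 8 + 7 + 5 + 2) / 6 = 28/6 = 4.6667
  mean(X_2) = (8 + 3 + 8 + 5 + 1 + 3) / 6 = 28/6 = 4.6667

Step 2 — sample covariance S[i,j] = (1/(n-1)) · Σ_k (x_{k,i} - mean_i) · (x_{k,j} - mean_j), with n-1 = 5.
  S[X_1,X_1] = ((-0.6667)·(-0.6667) + (-2.6667)·(-2.6667) + (3.3333)·(3.3333) + (2.3333)·(2.3333) + (0.3333)·(0.3333) + (-2.6667)·(-2.6667)) / 5 = 31.3333/5 = 6.2667
  S[X_1,X_2] = ((-0.6667)·(3.3333) + (-2.6667)·(-1.6667) + (3.3333)·(3.3333) + (2.3333)·(0.3333) + (0.3333)·(-3.6667) + (-2.6667)·(-1.6667)) / 5 = 17.3333/5 = 3.4667
  S[X_2,X_2] = ((3.3333)·(3.3333) + (-1.6667)·(-1.6667) + (3.3333)·(3.3333) + (0.3333)·(0.3333) + (-3.6667)·(-3.6667) + (-1.6667)·(-1.6667)) / 5 = 41.3333/5 = 8.2667

S is symmetric (S[j,i] = S[i,j]). Assembling:

S = [[6.2667, 3.4667],
 [3.4667, 8.2667]]


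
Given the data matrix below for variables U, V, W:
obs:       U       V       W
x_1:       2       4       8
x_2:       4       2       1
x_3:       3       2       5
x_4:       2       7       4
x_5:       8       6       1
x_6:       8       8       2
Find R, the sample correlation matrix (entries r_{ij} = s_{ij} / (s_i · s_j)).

Step 1 — column means:
  mean(U) = (2 + 4 + 3 + 2 + 8 + 8) / 6 = 27/6 = 4.5
  mean(V) = (4 + 2 + 2 + 7 + 6 + 8) / 6 = 29/6 = 4.8333
  mean(W) = (8 + 1 + 5 + 4 + 1 + 2) / 6 = 21/6 = 3.5

Step 2 — sample variances and covariances s[i,j] = (1/(n-1)) · Σ_k (x_{k,i} - mean_i) · (x_{k,j} - mean_j), with n-1 = 5:
  s[U,U] = ((-2.5)·(-2.5) + (-0.5)·(-0.5) + (-1.5)·(-1.5) + (-2.5)·(-2.5) + (3.5)·(3.5) + (3.5)·(3.5)) / 5 = 39.5/5 = 7.9
  s[U,V] = ((-2.5)·(-0.8333) + (-0.5)·(-2.8333) + (-1.5)·(-2.8333) + (-2.5)·(2.1667) + (3.5)·(1.1667) + (3.5)·(3.1667)) / 5 = 17.5/5 = 3.5
  s[U,W] = ((-2.5)·(4.5) + (-0.5)·(-2.5) + (-1.5)·(1.5) + (-2.5)·(0.5) + (3.5)·(-2.5) + (3.5)·(-1.5)) / 5 = -27.5/5 = -5.5
  s[V,V] = ((-0.8333)·(-0.8333) + (-2.8333)·(-2.8333) + (-2.8333)·(-2.8333) + (2.1667)·(2.1667) + (1.1667)·(1.1667) + (3.1667)·(3.1667)) / 5 = 32.8333/5 = 6.5667
  s[V,W] = ((-0.8333)·(4.5) + (-2.8333)·(-2.5) + (-2.8333)·(1.5) + (2.1667)·(0.5) + (1.1667)·(-2.5) + (3.1667)·(-1.5)) / 5 = -7.5/5 = -1.5
  s[W,W] = ((4.5)·(4.5) + (-2.5)·(-2.5) + (1.5)·(1.5) + (0.5)·(0.5) + (-2.5)·(-2.5) + (-1.5)·(-1.5)) / 5 = 37.5/5 = 7.5
  Sample standard deviations s_i = √(s[i,i]):
  s(U) = √(7.9) = 2.8107
  s(V) = √(6.5667) = 2.5626
  s(W) = √(7.5) = 2.7386

Step 3 — r_{ij} = s_{ij} / (s_i · s_j):
  r[U,U] = 1 (diagonal).
  r[U,V] = 3.5 / (2.8107 · 2.5626) = 3.5 / 7.2025 = 0.4859
  r[U,W] = -5.5 / (2.8107 · 2.7386) = -5.5 / 7.6974 = -0.7145
  r[V,V] = 1 (diagonal).
  r[V,W] = -1.5 / (2.5626 · 2.7386) = -1.5 / 7.0178 = -0.2137
  r[W,W] = 1 (diagonal).

R is symmetric with unit diagonal. Assembling:

R = [[1, 0.4859, -0.7145],
 [0.4859, 1, -0.2137],
 [-0.7145, -0.2137, 1]]


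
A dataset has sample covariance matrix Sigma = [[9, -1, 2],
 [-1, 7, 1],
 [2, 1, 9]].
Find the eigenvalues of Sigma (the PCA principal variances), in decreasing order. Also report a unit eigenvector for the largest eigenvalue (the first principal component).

Step 1 — characteristic polynomial p(λ) = det(λI - Sigma) = λ³ - tr·λ² + c_1·λ - det, where tr = trace, c_1 = sum of the principal 2×2 minors, det = det(Sigma):
  tr = 9 + 7 + 9 = 25,
  c_1 = (9·7 - (-1)²) + (9·9 - (2)²) + (7·9 - (1)²) = 62 + 77 + 62 = 201,
  det = 9·(7·9 - (1)²) - (-1)·((-1)·9 - (1)·(2)) + (2)·((-1)·(1) - 7·(2)) = 9·(62) - (-1)·(-11) + (2)·(-15) = 517.
  So p(λ) = λ³ - 25λ² + 201λ - 517.
Step 2 — look for an integer root (rational root theorem: any rational root is an integer divisor of 517). Testing λ = 11:
  p(11) = 1331 - 3025 + 2211 - 517 = 0  ✓
  Dividing out (λ - 11): p(λ) = (λ - 11)(λ² - 14λ + 47).
Step 3 — remaining eigenvalues from the quadratic λ² - 14λ + 47 = 0:
  Δ = 14² - 4·47 = 196 - 188 = 8,  λ = (14 ± √8)/2 = (14 ± 2.8284)/2 ≈ 8.4142 or 5.5858.
  Sorted: λ_1 = 11,  λ_2 = 8.4142,  λ_3 = 5.5858  (check: sum = 25 = tr ✓).

Step 4 — unit eigenvector for λ_1 = 11: v spans the null space of (Sigma - λ_1 I), whose rows are
  r_1 = (-2, -1, 2),  r_2 = (-1, -4, 1),  r_3 = (2, 1, -2).
  v is orthogonal to every row, so take v ∝ r_1 × r_2 = ((-1)·(1) - (2)·(-4), (2)·(-1) - (-2)·(1), (-2)·(-4) - (-1)·(-1)) = (7, 0, 7).
  Rescale (divide by 7): u = (1, 0, 1).
  ||u|| = √((1)² + (0)² + (1)²) = √(2) ≈ 1.4142,  v_1 = u/||u|| ≈ (0.7071, 0, 0.7071) (||v_1|| = 1).

λ_1 = 11,  λ_2 = 8.4142,  λ_3 = 5.5858;  v_1 ≈ (0.7071, 0, 0.7071)


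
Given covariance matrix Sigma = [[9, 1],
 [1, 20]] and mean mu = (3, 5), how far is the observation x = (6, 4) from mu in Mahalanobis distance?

Step 1 — centre the observation: (x - mu) = (3, -1).

Step 2 — invert Sigma. det(Sigma) = 9·20 - (1)² = 179.
  Sigma^{-1} = (1/det) · [[d, -b], [-b, a]] = [[0.1117, -0.0056],
 [-0.0056, 0.0503]].

Step 3 — form the quadratic (x - mu)^T · Sigma^{-1} · (x - mu):
  Sigma^{-1} · (x - mu) = (0.3408, -0.067).
  (x - mu)^T · [Sigma^{-1} · (x - mu)] = (3)·(0.3408) + (-1)·(-0.067) = 1.0894.

Step 4 — take square root: d = √(1.0894) ≈ 1.0437.

d(x, mu) = √(1.0894) ≈ 1.0437


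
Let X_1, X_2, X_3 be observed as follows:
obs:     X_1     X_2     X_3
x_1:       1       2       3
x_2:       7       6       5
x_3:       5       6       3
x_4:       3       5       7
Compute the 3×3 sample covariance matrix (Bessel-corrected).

Step 1 — column means:
  mean(X_1) = (1 + 7 + 5 + 3) / 4 = 16/4 = 4
  mean(X_2) = (2 + 6 + 6 + 5) / 4 = 19/4 = 4.75
  mean(X_3) = (3 + 5 + 3 + 7) / 4 = 18/4 = 4.5

Step 2 — sample covariance S[i,j] = (1/(n-1)) · Σ_k (x_{k,i} - mean_i) · (x_{k,j} - mean_j), with n-1 = 3.
  S[X_1,X_1] = ((-3)·(-3) + (3)·(3) + (1)·(1) + (-1)·(-1)) / 3 = 20/3 = 6.6667
  S[X_1,X_2] = ((-3)·(-2.75) + (3)·(1.25) + (1)·(1.25) + (-1)·(0.25)) / 3 = 13/3 = 4.3333
  S[X_1,X_3] = ((-3)·(-1.5) + (3)·(0.5) + (1)·(-1.5) + (-1)·(2.5)) / 3 = 2/3 = 0.6667
  S[X_2,X_2] = ((-2.75)·(-2.75) + (1.25)·(1.25) + (1.25)·(1.25) + (0.25)·(0.25)) / 3 = 10.75/3 = 3.5833
  S[X_2,X_3] = ((-2.75)·(-1.5) + (1.25)·(0.5) + (1.25)·(-1.5) + (0.25)·(2.5)) / 3 = 3.5/3 = 1.1667
  S[X_3,X_3] = ((-1.5)·(-1.5) + (0.5)·(0.5) + (-1.5)·(-1.5) + (2.5)·(2.5)) / 3 = 11/3 = 3.6667

S is symmetric (S[j,i] = S[i,j]). Assembling:

S = [[6.6667, 4.3333, 0.6667],
 [4.3333, 3.5833, 1.1667],
 [0.6667, 1.1667, 3.6667]]
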